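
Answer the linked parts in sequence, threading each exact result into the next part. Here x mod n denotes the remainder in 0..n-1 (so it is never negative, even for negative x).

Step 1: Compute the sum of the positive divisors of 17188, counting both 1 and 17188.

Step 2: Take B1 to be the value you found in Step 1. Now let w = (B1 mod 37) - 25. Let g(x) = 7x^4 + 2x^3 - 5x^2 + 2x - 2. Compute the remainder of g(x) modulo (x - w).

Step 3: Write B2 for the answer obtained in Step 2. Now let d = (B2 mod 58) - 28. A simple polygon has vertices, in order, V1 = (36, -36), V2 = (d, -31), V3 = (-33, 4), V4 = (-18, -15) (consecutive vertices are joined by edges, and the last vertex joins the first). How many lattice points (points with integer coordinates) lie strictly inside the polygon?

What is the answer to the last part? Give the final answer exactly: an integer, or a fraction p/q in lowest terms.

Step 1: 17188 = 2^2 * 4297; sigma = (1 + 2 + 4) * (1 + 4297) = 7 * 4298 = 30086; answer 30086
Step 2: B1 = 30086; w = -20; remainder = value at the root: 7*(-20)^4 + 2*(-20)^3 - 5*(-20)^2 + 2*(-20)^1 - 2 = (1120000) + (-16000) + (-2000) + (-40) + (-2) = 1101958; answer 1101958
Step 3: B2 = 1101958; d = -12; cross terms: (36*-31 - -12*-36)=-1548, (-12*4 - -33*-31)=-1071, (-33*-15 - -18*4)=567, (-18*-36 - 36*-15)=1188; twice the area = |-864| = 864; area = 432; boundary points = 1 + 7 + 1 + 3 = 12; strictly interior points = area - boundary/2 + 1 = 427; answer 427

427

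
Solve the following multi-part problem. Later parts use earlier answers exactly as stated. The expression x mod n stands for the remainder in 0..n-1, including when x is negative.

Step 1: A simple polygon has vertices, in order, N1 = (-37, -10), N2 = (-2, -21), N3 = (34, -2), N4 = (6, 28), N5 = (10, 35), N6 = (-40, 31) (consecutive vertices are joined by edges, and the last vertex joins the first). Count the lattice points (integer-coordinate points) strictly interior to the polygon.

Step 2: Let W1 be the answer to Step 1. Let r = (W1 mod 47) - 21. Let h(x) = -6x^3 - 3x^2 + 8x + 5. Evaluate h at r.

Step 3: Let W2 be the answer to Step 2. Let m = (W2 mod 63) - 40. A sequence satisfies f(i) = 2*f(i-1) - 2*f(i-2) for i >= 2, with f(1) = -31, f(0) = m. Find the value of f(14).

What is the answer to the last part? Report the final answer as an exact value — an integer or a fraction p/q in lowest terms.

Step 1: cross terms: (-37*-21 - -2*-10)=757, (-2*-2 - 34*-21)=718, (34*28 - 6*-2)=964, (6*35 - 10*28)=-70, (10*31 - -40*35)=1710, (-40*-10 - -37*31)=1547; twice the area = |5626| = 5626; area = 2813; boundary points = 1 + 1 + 2 + 1 + 2 + 1 = 8; strictly interior points = area - boundary/2 + 1 = 2810; answer 2810
Step 2: W1 = 2810; r = 16; -6*(16)^3 - 3*(16)^2 + 8*(16)^1 + 5 = (-24576) + (-768) + (128) + (5) = -25211; answer -25211
Step 3: W2 = -25211; m = 12; f(2) = 2*(-31) - 2*(12) = -86; iterating: f(2)=-86, f(3)=-110, f(4)=-48, f(5)=124, f(6)=344, f(7)=440, f(8)=192, f(9)=-496, f(10)=-1376, f(11)=-1760, f(12)=-768, f(13)=1984, f(14)=5504; answer 5504

5504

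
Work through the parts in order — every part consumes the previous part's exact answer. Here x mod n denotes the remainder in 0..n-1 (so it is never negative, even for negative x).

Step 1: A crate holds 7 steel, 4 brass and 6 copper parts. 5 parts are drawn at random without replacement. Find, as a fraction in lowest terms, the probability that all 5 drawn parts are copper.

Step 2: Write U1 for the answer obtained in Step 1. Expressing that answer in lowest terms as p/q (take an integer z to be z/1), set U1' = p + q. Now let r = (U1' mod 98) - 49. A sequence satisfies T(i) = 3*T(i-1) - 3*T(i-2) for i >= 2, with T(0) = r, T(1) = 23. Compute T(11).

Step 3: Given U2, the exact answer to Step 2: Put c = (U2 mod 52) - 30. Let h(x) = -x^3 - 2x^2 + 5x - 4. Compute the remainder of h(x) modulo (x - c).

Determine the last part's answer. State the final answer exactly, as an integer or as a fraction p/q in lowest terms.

Step 1: total draws C(17,5) = 6188; favorable C(6,5) = 6; P = 3/3094; answer 3/3094
Step 2: U1 = 3/3094; threaded value p + q = 3097; r = 10; T(2) = 3*(23) - 3*(10) = 39; iterating: T(2)=39, T(3)=48, T(4)=27, T(5)=-63, T(6)=-270, T(7)=-621, T(8)=-1053, T(9)=-1296, T(10)=-729, T(11)=1701; answer 1701
Step 3: U2 = 1701; c = 7; remainder = value at the root: -1*(7)^3 - 2*(7)^2 + 5*(7)^1 - 4 = (-343) + (-98) + (35) + (-4) = -410; answer -410

-410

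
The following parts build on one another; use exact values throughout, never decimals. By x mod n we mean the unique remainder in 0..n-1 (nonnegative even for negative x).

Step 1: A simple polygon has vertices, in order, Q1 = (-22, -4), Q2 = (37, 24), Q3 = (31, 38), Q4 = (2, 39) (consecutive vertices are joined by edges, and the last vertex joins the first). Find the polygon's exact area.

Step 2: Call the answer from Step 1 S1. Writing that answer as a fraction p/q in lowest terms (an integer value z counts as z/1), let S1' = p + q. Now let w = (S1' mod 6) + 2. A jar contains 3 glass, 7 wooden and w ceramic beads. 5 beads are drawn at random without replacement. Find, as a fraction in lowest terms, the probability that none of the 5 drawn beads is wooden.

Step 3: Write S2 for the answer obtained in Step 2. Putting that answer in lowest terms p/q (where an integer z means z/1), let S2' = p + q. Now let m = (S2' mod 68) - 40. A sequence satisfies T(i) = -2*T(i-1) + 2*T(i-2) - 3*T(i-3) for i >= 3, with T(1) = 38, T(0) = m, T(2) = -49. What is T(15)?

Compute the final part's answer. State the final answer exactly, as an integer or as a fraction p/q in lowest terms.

111479976

Step 1: cross terms: (-22*24 - 37*-4)=-380, (37*38 - 31*24)=662, (31*39 - 2*38)=1133, (2*-4 - -22*39)=850; twice the area = |2265| = 2265; area = 2265/2; answer 2265/2
Step 2: S1 = 2265/2; threaded value p + q = 2267; w = 7; total draws C(17,5) = 6188; favorable C(10,5) = 252; P = 9/221; answer 9/221
Step 3: S2 = 9/221; threaded value p + q = 230; m = -14; T(3) = -2*(-49) + 2*(38) - 3*(-14) = 216; iterating: T(3)=216, T(4)=-644, T(5)=1867, T(6)=-5670, T(7)=17006, T(8)=-50953, T(9)=152928, T(10)=-458780, T(11)=1376275, T(12)=-4128894, T(13)=12386678, T(14)=-37159969, T(15)=111479976; answer 111479976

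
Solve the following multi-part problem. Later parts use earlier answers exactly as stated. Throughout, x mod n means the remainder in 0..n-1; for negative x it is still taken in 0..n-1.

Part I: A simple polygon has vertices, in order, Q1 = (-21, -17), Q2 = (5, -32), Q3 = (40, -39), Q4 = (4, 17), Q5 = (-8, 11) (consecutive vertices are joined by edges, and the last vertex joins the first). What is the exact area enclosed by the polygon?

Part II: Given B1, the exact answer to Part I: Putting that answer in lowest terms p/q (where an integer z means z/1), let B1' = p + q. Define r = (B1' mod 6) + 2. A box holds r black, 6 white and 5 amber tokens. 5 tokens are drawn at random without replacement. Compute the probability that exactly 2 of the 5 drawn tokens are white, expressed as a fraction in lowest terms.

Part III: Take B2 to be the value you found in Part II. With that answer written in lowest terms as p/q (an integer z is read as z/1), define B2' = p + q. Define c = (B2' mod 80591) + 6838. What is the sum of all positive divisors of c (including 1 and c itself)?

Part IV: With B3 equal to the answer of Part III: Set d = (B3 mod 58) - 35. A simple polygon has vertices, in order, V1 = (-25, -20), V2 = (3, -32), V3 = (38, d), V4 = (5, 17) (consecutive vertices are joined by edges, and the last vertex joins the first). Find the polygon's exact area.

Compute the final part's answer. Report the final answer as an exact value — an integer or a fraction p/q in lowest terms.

Part I: cross terms: (-21*-32 - 5*-17)=757, (5*-39 - 40*-32)=1085, (40*17 - 4*-39)=836, (4*11 - -8*17)=180, (-8*-17 - -21*11)=367; twice the area = |3225| = 3225; area = 3225/2; answer 3225/2
Part II: B1 = 3225/2; threaded value p + q = 3227; r = 7; total draws C(18,5) = 8568; favorable C(6,2)*C(12,3) = 3300; P = 275/714; answer 275/714
Part III: B2 = 275/714; threaded value p + q = 989; c = 7827; 7827 = 3 * 2609; sigma = (1 + 3) * (1 + 2609) = 4 * 2610 = 10440; answer 10440
Part IV: B3 = 10440; d = -35; cross terms: (-25*-32 - 3*-20)=860, (3*-35 - 38*-32)=1111, (38*17 - 5*-35)=821, (5*-20 - -25*17)=325; twice the area = |3117| = 3117; area = 3117/2; answer 3117/2

3117/2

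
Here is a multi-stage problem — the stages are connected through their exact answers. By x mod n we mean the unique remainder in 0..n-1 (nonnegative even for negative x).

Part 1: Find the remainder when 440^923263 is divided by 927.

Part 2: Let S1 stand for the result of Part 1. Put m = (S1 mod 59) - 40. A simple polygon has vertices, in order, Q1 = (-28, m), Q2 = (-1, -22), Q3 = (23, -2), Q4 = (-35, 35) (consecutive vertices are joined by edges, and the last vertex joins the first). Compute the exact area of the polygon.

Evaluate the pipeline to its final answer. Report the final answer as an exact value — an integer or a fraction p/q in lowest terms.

Part 1: squarings mod 927: 440^1=440, 440^2=784, 440^4=55, 440^8=244, 440^16=208, 440^32=622, 440^64=325, 440^128=874, 440^256=28, 440^512=784, 440^1024=55, 440^2048=244, 440^4096=208, 440^8192=622, 440^16384=325, 440^32768=874, 440^65536=28, 440^131072=784, 440^262144=55, 440^524288=244; 440^923263 = 440^1 * 440^2 * 440^4 * 440^8 * 440^16 * 440^32 * 440^64 * 440^512 * 440^1024 * 440^4096 * 440^131072 * 440^262144 * 440^524288 = 746 (mod 927); answer 746
Part 2: S1 = 746; m = -2; cross terms: (-28*-22 - -1*-2)=614, (-1*-2 - 23*-22)=508, (23*35 - -35*-2)=735, (-35*-2 - -28*35)=1050; twice the area = |2907| = 2907; area = 2907/2; answer 2907/2

2907/2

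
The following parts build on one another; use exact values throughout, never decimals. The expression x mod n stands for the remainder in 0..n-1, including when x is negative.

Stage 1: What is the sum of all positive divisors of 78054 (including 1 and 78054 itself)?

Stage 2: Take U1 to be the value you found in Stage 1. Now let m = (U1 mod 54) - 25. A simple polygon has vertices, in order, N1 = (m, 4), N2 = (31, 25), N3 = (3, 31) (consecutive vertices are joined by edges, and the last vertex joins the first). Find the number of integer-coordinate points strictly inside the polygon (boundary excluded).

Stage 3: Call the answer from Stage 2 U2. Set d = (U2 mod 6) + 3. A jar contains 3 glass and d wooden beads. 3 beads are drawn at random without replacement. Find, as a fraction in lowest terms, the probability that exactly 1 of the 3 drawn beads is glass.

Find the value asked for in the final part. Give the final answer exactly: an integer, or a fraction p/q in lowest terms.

28/55

Stage 1: 78054 = 2 * 3 * 13009; sigma = (1 + 2) * (1 + 3) * (1 + 13009) = 3 * 4 * 13010 = 156120; answer 156120
Stage 2: U1 = 156120; m = -19; cross terms: (-19*25 - 31*4)=-599, (31*31 - 3*25)=886, (3*4 - -19*31)=601; twice the area = |888| = 888; area = 444; boundary points = 1 + 2 + 1 = 4; strictly interior points = area - boundary/2 + 1 = 443; answer 443
Stage 3: U2 = 443; d = 8; total draws C(11,3) = 165; favorable C(3,1)*C(8,2) = 84; P = 28/55; answer 28/55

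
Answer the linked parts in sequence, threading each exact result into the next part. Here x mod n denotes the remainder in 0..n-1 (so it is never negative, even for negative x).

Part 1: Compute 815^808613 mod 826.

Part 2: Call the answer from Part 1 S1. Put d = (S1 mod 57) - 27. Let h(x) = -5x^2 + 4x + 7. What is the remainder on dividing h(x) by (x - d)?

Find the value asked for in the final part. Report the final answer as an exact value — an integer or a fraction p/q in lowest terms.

Part 1: squarings mod 826: 815^1=815, 815^2=121, 815^4=599, 815^8=317, 815^16=543, 815^32=793, 815^64=263, 815^128=611, 815^256=795, 815^512=135, 815^1024=53, 815^2048=331, 815^4096=529, 815^8192=653, 815^16384=193, 815^32768=79, 815^65536=459, 815^131072=51, 815^262144=123, 815^524288=261; 815^808613 = 815^1 * 815^4 * 815^32 * 815^128 * 815^512 * 815^1024 * 815^4096 * 815^16384 * 815^262144 * 815^524288 = 145 (mod 826); answer 145
Part 2: S1 = 145; d = 4; remainder = value at the root: -5*(4)^2 + 4*(4)^1 + 7 = (-80) + (16) + (7) = -57; answer -57

-57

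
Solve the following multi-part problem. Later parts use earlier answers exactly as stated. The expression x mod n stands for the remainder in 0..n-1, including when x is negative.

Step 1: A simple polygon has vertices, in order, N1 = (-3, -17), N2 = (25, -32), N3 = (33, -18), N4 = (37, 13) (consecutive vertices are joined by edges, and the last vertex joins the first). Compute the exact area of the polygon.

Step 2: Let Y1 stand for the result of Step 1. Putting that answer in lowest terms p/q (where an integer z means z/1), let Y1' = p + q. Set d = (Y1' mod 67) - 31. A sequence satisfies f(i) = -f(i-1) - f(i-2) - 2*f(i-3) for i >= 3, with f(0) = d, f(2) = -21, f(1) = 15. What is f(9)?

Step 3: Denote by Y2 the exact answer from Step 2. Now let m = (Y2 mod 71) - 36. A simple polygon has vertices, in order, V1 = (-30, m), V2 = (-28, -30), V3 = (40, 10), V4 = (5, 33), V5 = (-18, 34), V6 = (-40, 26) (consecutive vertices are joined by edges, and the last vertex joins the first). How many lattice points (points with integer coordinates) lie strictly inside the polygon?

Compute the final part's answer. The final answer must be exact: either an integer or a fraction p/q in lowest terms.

2710

Step 1: cross terms: (-3*-32 - 25*-17)=521, (25*-18 - 33*-32)=606, (33*13 - 37*-18)=1095, (37*-17 - -3*13)=-590; twice the area = |1632| = 1632; area = 816; answer 816
Step 2: Y1 = 816; threaded value p + q = 817; d = -18; f(3) = -1*(-21) - 1*(15) - 2*(-18) = 42; iterating: f(3)=42, f(4)=-51, f(5)=51, f(6)=-84, f(7)=135, f(8)=-153, f(9)=186; answer 186
Step 3: Y2 = 186; m = 8; cross terms: (-30*-30 - -28*8)=1124, (-28*10 - 40*-30)=920, (40*33 - 5*10)=1270, (5*34 - -18*33)=764, (-18*26 - -40*34)=892, (-40*8 - -30*26)=460; twice the area = |5430| = 5430; area = 2715; boundary points = 2 + 4 + 1 + 1 + 2 + 2 = 12; strictly interior points = area - boundary/2 + 1 = 2710; answer 2710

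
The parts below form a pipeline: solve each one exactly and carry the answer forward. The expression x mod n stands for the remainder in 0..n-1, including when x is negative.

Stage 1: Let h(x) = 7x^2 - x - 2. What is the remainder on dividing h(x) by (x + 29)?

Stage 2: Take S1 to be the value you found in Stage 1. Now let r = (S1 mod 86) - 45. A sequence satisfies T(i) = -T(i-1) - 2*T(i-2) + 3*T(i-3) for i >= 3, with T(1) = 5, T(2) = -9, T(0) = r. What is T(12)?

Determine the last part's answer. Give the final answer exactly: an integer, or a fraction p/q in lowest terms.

15946

Stage 1: remainder = value at the root: 7*(-29)^2 - 1*(-29)^1 - 2 = (5887) + (29) + (-2) = 5914; answer 5914
Stage 2: S1 = 5914; r = 21; T(3) = -1*(-9) - 2*(5) + 3*(21) = 62; iterating: T(3)=62, T(4)=-29, T(5)=-122, T(6)=366, T(7)=-209, T(8)=-889, T(9)=2405, T(10)=-1254, T(11)=-6223, T(12)=15946; answer 15946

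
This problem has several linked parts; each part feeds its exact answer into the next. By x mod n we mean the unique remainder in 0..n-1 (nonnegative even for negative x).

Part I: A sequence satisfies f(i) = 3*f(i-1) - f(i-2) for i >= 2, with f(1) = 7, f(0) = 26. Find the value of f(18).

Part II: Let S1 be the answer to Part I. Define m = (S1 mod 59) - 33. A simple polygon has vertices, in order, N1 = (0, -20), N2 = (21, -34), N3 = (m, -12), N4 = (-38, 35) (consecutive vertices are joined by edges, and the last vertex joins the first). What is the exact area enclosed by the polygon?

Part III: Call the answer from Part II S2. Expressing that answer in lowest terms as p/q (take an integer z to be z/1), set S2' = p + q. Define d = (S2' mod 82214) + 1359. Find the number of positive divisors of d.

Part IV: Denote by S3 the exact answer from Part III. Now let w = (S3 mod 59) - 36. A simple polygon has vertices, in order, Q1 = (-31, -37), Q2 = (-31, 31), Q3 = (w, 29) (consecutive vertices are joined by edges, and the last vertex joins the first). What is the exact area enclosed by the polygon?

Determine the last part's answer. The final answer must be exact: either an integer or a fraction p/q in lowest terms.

Part I: f(2) = 3*(7) - 1*(26) = -5; iterating: f(2)=-5, f(3)=-22, f(4)=-61, f(5)=-161, f(6)=-422, f(7)=-1105, f(8)=-2893, f(9)=-7574, f(10)=-19829, f(11)=-51913, f(12)=-135910, f(13)=-355817, f(14)=-931541, f(15)=-2438806, f(16)=-6384877, f(17)=-16715825, f(18)=-43762598; answer -43762598
Part II: S1 = -43762598; m = -30; cross terms: (0*-34 - 21*-20)=420, (21*-12 - -30*-34)=-1272, (-30*35 - -38*-12)=-1506, (-38*-20 - 0*35)=760; twice the area = |-1598| = 1598; area = 799; answer 799
Part III: S2 = 799; threaded value p + q = 800; d = 2159; 2159 = 17 * 127; number of divisors = (1+1) * (1+1) = 4; answer 4
Part IV: S3 = 4; w = -32; cross terms: (-31*31 - -31*-37)=-2108, (-31*29 - -32*31)=93, (-32*-37 - -31*29)=2083; twice the area = |68| = 68; area = 34; answer 34

34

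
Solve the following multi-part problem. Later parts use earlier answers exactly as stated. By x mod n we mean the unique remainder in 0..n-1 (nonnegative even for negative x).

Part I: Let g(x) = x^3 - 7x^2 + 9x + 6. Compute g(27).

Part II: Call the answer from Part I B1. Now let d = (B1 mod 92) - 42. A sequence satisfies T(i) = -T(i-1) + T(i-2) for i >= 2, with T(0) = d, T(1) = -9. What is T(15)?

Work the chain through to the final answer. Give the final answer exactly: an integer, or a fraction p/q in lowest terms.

3935

Part I: 1*(27)^3 - 7*(27)^2 + 9*(27)^1 + 6 = (19683) + (-5103) + (243) + (6) = 14829; answer 14829
Part II: B1 = 14829; d = -25; T(2) = -1*(-9) + 1*(-25) = -16; iterating: T(2)=-16, T(3)=7, T(4)=-23, T(5)=30, T(6)=-53, T(7)=83, T(8)=-136, T(9)=219, T(10)=-355, T(11)=574, T(12)=-929, T(13)=1503, T(14)=-2432, T(15)=3935; answer 3935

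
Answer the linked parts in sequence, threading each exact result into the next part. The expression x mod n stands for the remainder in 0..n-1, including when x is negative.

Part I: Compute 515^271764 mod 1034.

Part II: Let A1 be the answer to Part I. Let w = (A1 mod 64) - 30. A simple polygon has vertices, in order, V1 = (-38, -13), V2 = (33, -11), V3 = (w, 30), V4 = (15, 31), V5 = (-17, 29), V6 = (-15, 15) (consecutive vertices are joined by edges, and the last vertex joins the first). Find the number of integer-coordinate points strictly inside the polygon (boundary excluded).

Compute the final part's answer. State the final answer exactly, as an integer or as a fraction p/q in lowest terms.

Part I: squarings mod 1034: 515^1=515, 515^2=521, 515^4=533, 515^8=773, 515^16=911, 515^32=653, 515^64=401, 515^128=531, 515^256=713, 515^512=675, 515^1024=665, 515^2048=707, 515^4096=427, 515^8192=345, 515^16384=115, 515^32768=817, 515^65536=559, 515^131072=213, 515^262144=907; 515^271764 = 515^4 * 515^16 * 515^128 * 515^256 * 515^1024 * 515^8192 * 515^262144 = 379 (mod 1034); answer 379
Part II: A1 = 379; w = 29; cross terms: (-38*-11 - 33*-13)=847, (33*30 - 29*-11)=1309, (29*31 - 15*30)=449, (15*29 - -17*31)=962, (-17*15 - -15*29)=180, (-15*-13 - -38*15)=765; twice the area = |4512| = 4512; area = 2256; boundary points = 1 + 1 + 1 + 2 + 2 + 1 = 8; strictly interior points = area - boundary/2 + 1 = 2253; answer 2253

2253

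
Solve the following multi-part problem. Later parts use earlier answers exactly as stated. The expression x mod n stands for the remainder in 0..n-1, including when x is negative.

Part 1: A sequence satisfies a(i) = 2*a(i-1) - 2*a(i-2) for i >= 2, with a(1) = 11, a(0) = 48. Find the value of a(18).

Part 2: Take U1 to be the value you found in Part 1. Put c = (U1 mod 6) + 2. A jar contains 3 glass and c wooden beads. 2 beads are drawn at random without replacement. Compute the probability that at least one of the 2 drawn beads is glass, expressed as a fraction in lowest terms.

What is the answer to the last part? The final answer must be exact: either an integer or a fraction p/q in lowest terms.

Part 1: a(2) = 2*(11) - 2*(48) = -74; iterating: a(2)=-74, a(3)=-170, a(4)=-192, a(5)=-44, a(6)=296, a(7)=680, a(8)=768, a(9)=176, a(10)=-1184, a(11)=-2720, a(12)=-3072, a(13)=-704, a(14)=4736, a(15)=10880, a(16)=12288, a(17)=2816, a(18)=-18944; answer -18944
Part 2: U1 = -18944; c = 6; total draws C(9,2) = 36; complement C(6,2) = 15; favorable 36 - 15 = 21; P = 7/12; answer 7/12

7/12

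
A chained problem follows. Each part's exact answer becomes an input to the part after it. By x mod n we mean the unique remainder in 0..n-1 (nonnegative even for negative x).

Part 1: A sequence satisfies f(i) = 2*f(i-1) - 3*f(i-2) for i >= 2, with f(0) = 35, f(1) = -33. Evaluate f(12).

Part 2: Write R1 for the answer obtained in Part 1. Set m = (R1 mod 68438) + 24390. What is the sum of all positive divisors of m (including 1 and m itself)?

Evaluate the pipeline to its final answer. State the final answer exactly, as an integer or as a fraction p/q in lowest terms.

Part 1: f(2) = 2*(-33) - 3*(35) = -171; iterating: f(2)=-171, f(3)=-243, f(4)=27, f(5)=783, f(6)=1485, f(7)=621, f(8)=-3213, f(9)=-8289, f(10)=-6939, f(11)=10989, f(12)=42795; answer 42795
Part 2: R1 = 42795; m = 67185; 67185 = 3^2 * 5 * 1493; sigma = (1 + 3 + 9) * (1 + 5) * (1 + 1493) = 13 * 6 * 1494 = 116532; answer 116532

116532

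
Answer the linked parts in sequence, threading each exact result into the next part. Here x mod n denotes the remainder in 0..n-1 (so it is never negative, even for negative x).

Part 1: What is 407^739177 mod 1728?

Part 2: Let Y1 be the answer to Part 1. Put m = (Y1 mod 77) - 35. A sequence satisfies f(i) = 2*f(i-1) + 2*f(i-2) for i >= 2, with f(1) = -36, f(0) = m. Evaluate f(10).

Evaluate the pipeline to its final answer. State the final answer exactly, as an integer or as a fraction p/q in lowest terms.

-319104

Part 1: squarings mod 1728: 407^1=407, 407^2=1489, 407^4=97, 407^8=769, 407^16=385, 407^32=1345, 407^64=1537, 407^128=193, 407^256=961, 407^512=769, 407^1024=385, 407^2048=1345, 407^4096=1537, 407^8192=193, 407^16384=961, 407^32768=769, 407^65536=385, 407^131072=1345, 407^262144=1537, 407^524288=193; 407^739177 = 407^1 * 407^8 * 407^32 * 407^64 * 407^256 * 407^512 * 407^1024 * 407^16384 * 407^65536 * 407^131072 * 407^524288 = 1559 (mod 1728); answer 1559
Part 2: Y1 = 1559; m = -16; f(2) = 2*(-36) + 2*(-16) = -104; iterating: f(2)=-104, f(3)=-280, f(4)=-768, f(5)=-2096, f(6)=-5728, f(7)=-15648, f(8)=-42752, f(9)=-116800, f(10)=-319104; answer -319104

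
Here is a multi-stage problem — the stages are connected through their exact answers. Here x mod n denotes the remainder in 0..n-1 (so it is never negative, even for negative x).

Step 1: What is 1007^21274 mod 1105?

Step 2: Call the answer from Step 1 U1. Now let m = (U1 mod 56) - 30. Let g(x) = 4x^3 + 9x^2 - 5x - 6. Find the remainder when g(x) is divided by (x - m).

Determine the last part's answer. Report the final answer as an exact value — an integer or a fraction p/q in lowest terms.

Step 1: squarings mod 1105: 1007^1=1007, 1007^2=764, 1007^4=256, 1007^8=341, 1007^16=256, 1007^32=341, 1007^64=256, 1007^128=341, 1007^256=256, 1007^512=341, 1007^1024=256, 1007^2048=341, 1007^4096=256, 1007^8192=341, 1007^16384=256; 1007^21274 = 1007^2 * 1007^8 * 1007^16 * 1007^256 * 1007^512 * 1007^4096 * 1007^16384 = 849 (mod 1105); answer 849
Step 2: U1 = 849; m = -21; remainder = value at the root: 4*(-21)^3 + 9*(-21)^2 - 5*(-21)^1 - 6 = (-37044) + (3969) + (105) + (-6) = -32976; answer -32976

-32976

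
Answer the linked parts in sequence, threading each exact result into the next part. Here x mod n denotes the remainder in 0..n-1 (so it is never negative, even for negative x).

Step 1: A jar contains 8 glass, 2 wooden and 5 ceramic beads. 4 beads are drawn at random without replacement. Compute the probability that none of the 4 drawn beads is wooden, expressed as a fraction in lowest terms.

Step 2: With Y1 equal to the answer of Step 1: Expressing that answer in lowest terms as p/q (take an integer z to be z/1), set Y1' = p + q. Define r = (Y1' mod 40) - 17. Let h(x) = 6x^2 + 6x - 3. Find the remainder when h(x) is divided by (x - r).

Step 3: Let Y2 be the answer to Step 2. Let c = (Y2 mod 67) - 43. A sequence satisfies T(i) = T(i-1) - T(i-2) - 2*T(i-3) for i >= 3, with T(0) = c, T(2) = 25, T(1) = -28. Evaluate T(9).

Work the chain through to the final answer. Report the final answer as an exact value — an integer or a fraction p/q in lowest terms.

899

Step 1: total draws C(15,4) = 1365; favorable C(13,4) = 715; P = 11/21; answer 11/21
Step 2: Y1 = 11/21; threaded value p + q = 32; r = 15; remainder = value at the root: 6*(15)^2 + 6*(15)^1 - 3 = (1350) + (90) + (-3) = 1437; answer 1437
Step 3: Y2 = 1437; c = -13; T(3) = 1*(25) - 1*(-28) - 2*(-13) = 79; iterating: T(3)=79, T(4)=110, T(5)=-19, T(6)=-287, T(7)=-488, T(8)=-163, T(9)=899; answer 899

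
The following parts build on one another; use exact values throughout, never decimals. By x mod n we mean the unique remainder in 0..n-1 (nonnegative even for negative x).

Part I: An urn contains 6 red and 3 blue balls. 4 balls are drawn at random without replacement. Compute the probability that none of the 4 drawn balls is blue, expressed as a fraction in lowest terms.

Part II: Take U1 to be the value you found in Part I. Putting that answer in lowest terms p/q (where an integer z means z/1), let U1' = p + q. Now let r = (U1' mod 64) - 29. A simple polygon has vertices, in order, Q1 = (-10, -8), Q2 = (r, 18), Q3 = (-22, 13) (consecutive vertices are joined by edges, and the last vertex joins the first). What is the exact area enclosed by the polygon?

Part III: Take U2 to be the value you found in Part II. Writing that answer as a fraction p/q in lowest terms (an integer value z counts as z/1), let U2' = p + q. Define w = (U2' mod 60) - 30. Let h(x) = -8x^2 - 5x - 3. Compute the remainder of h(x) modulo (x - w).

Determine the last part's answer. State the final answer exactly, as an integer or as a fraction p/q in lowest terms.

-16

Part I: total draws C(9,4) = 126; favorable C(6,4) = 15; P = 5/42; answer 5/42
Part II: U1 = 5/42; threaded value p + q = 47; r = 18; cross terms: (-10*18 - 18*-8)=-36, (18*13 - -22*18)=630, (-22*-8 - -10*13)=306; twice the area = |900| = 900; area = 450; answer 450
Part III: U2 = 450; threaded value p + q = 451; w = 1; remainder = value at the root: -8*(1)^2 - 5*(1)^1 - 3 = (-8) + (-5) + (-3) = -16; answer -16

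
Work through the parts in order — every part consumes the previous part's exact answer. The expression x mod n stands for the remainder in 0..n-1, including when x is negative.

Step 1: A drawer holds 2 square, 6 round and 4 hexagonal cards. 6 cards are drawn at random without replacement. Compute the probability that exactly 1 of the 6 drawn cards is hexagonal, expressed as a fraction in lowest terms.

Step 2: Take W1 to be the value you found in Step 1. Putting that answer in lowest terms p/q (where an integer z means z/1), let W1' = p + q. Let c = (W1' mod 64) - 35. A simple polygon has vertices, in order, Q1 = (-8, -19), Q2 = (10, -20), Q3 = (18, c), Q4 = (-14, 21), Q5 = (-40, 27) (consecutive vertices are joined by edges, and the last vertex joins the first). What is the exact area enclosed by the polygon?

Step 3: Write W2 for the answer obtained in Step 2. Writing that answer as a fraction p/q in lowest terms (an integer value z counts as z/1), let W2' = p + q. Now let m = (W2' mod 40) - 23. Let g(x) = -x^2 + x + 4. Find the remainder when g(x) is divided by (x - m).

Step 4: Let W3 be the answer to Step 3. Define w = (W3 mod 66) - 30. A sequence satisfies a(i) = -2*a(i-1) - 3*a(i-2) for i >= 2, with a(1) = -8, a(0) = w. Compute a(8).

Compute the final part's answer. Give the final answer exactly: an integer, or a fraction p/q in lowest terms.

Step 1: total draws C(12,6) = 924; favorable C(4,1)*C(8,5) = 224; P = 8/33; answer 8/33
Step 2: W1 = 8/33; threaded value p + q = 41; c = 6; cross terms: (-8*-20 - 10*-19)=350, (10*6 - 18*-20)=420, (18*21 - -14*6)=462, (-14*27 - -40*21)=462, (-40*-19 - -8*27)=976; twice the area = |2670| = 2670; area = 1335; answer 1335
Step 3: W2 = 1335; threaded value p + q = 1336; m = -7; remainder = value at the root: -1*(-7)^2 + 1*(-7)^1 + 4 = (-49) + (-7) + (4) = -52; answer -52
Step 4: W3 = -52; w = -16; a(2) = -2*(-8) - 3*(-16) = 64; iterating: a(2)=64, a(3)=-104, a(4)=16, a(5)=280, a(6)=-608, a(7)=376, a(8)=1072; answer 1072

1072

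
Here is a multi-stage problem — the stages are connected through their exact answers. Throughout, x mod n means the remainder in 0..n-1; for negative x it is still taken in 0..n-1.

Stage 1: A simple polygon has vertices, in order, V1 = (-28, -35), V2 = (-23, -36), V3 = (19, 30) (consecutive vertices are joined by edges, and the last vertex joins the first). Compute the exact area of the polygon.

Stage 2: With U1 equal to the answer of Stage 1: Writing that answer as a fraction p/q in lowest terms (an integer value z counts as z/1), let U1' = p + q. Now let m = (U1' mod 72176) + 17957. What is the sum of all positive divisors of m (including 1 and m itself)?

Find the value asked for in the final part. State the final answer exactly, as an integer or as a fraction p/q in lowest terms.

60984

Stage 1: cross terms: (-28*-36 - -23*-35)=203, (-23*30 - 19*-36)=-6, (19*-35 - -28*30)=175; twice the area = |372| = 372; area = 186; answer 186
Stage 2: U1 = 186; threaded value p + q = 187; m = 18144; 18144 = 2^5 * 3^4 * 7; sigma = (1 + 2 + 4 + 8 + 16 + 32) * (1 + 3 + 9 + 27 + 81) * (1 + 7) = 63 * 121 * 8 = 60984; answer 60984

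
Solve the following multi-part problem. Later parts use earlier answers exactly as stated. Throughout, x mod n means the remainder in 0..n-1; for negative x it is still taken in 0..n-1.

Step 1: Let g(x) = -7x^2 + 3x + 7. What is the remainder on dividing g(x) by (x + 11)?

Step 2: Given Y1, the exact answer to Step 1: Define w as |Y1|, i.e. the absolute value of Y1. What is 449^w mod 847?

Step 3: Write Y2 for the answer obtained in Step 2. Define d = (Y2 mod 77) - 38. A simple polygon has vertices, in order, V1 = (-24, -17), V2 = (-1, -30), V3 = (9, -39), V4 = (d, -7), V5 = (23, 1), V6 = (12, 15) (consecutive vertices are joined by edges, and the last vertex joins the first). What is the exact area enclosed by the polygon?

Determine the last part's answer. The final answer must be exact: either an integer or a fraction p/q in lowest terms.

Step 1: remainder = value at the root: -7*(-11)^2 + 3*(-11)^1 + 7 = (-847) + (-33) + (7) = -873; answer -873
Step 2: Y1 = -873; w = 873; squarings mod 847: 449^1=449, 449^2=15, 449^4=225, 449^8=652, 449^16=757, 449^32=477, 449^64=533, 449^128=344, 449^256=603, 449^512=246; 449^873 = 449^1 * 449^8 * 449^32 * 449^64 * 449^256 * 449^512 = 267 (mod 847); answer 267
Step 3: Y2 = 267; d = -2; cross terms: (-24*-30 - -1*-17)=703, (-1*-39 - 9*-30)=309, (9*-7 - -2*-39)=-141, (-2*1 - 23*-7)=159, (23*15 - 12*1)=333, (12*-17 - -24*15)=156; twice the area = |1519| = 1519; area = 1519/2; answer 1519/2

1519/2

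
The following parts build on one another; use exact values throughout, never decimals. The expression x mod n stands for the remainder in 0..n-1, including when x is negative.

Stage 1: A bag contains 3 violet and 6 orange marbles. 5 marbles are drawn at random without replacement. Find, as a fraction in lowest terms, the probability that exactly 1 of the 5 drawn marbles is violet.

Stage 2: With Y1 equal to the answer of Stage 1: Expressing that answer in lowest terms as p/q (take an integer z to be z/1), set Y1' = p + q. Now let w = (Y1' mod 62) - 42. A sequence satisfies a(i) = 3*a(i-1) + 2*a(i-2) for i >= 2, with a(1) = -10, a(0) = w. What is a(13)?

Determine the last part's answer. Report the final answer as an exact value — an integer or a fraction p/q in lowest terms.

-82455760

Stage 1: total draws C(9,5) = 126; favorable C(3,1)*C(6,4) = 45; P = 5/14; answer 5/14
Stage 2: Y1 = 5/14; threaded value p + q = 19; w = -23; a(2) = 3*(-10) + 2*(-23) = -76; iterating: a(2)=-76, a(3)=-248, a(4)=-896, a(5)=-3184, a(6)=-11344, a(7)=-40400, a(8)=-143888, a(9)=-512464, a(10)=-1825168, a(11)=-6500432, a(12)=-23151632, a(13)=-82455760; answer -82455760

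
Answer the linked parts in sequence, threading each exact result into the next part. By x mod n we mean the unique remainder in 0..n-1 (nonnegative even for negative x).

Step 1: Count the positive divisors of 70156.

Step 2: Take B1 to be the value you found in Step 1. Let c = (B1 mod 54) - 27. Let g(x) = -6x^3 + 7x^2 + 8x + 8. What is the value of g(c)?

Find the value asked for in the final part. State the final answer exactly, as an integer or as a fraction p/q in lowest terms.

Step 1: 70156 = 2^2 * 17539; number of divisors = (2+1) * (1+1) = 6; answer 6
Step 2: B1 = 6; c = -21; -6*(-21)^3 + 7*(-21)^2 + 8*(-21)^1 + 8 = (55566) + (3087) + (-168) + (8) = 58493; answer 58493

58493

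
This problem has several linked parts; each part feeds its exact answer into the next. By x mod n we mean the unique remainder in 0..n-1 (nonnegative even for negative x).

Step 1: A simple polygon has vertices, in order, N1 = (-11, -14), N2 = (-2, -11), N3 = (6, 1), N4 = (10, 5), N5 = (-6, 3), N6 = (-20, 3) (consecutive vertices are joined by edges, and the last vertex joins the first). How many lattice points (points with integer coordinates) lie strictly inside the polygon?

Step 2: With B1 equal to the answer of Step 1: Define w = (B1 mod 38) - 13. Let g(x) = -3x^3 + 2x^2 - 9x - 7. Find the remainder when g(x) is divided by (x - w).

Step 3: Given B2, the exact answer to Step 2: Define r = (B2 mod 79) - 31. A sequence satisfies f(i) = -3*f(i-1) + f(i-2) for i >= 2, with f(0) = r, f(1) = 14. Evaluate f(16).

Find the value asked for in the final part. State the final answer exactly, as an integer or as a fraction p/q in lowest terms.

-727928352

Step 1: cross terms: (-11*-11 - -2*-14)=93, (-2*1 - 6*-11)=64, (6*5 - 10*1)=20, (10*3 - -6*5)=60, (-6*3 - -20*3)=42, (-20*-14 - -11*3)=313; twice the area = |592| = 592; area = 296; boundary points = 3 + 4 + 4 + 2 + 14 + 1 = 28; strictly interior points = area - boundary/2 + 1 = 283; answer 283
Step 2: B1 = 283; w = 4; remainder = value at the root: -3*(4)^3 + 2*(4)^2 - 9*(4)^1 - 7 = (-192) + (32) + (-36) + (-7) = -203; answer -203
Step 3: B2 = -203; r = 3; f(2) = -3*(14) + 1*(3) = -39; iterating: f(2)=-39, f(3)=131, f(4)=-432, f(5)=1427, f(6)=-4713, f(7)=15566, f(8)=-51411, f(9)=169799, f(10)=-560808, f(11)=1852223, f(12)=-6117477, f(13)=20204654, f(14)=-66731439, f(15)=220398971, f(16)=-727928352; answer -727928352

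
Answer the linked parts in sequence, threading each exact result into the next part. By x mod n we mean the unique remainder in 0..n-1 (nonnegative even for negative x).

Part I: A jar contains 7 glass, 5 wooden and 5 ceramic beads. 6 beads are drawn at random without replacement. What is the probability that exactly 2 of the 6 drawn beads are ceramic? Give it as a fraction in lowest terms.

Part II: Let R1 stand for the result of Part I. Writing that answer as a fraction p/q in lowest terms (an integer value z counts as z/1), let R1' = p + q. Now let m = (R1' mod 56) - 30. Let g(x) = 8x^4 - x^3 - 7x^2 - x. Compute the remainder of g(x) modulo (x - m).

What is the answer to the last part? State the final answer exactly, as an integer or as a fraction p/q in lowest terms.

Part I: total draws C(17,6) = 12376; favorable C(5,2)*C(12,4) = 4950; P = 2475/6188; answer 2475/6188
Part II: R1 = 2475/6188; threaded value p + q = 8663; m = 9; remainder = value at the root: 8*(9)^4 - 1*(9)^3 - 7*(9)^2 - 1*(9)^1 = (52488) + (-729) + (-567) + (-9) = 51183; answer 51183

51183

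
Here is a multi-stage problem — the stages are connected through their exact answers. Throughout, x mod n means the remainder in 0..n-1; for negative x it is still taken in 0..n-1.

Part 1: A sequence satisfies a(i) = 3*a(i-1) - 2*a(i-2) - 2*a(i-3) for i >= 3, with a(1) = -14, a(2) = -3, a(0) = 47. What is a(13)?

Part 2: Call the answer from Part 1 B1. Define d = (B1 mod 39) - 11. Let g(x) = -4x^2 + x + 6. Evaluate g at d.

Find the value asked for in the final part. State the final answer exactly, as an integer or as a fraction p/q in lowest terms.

Part 1: a(3) = 3*(-3) - 2*(-14) - 2*(47) = -75; iterating: a(3)=-75, a(4)=-191, a(5)=-417, a(6)=-719, a(7)=-941, a(8)=-551, a(9)=1667, a(10)=7985, a(11)=21723, a(12)=45865, a(13)=78179; answer 78179
Part 2: B1 = 78179; d = 12; -4*(12)^2 + 1*(12)^1 + 6 = (-576) + (12) + (6) = -558; answer -558

-558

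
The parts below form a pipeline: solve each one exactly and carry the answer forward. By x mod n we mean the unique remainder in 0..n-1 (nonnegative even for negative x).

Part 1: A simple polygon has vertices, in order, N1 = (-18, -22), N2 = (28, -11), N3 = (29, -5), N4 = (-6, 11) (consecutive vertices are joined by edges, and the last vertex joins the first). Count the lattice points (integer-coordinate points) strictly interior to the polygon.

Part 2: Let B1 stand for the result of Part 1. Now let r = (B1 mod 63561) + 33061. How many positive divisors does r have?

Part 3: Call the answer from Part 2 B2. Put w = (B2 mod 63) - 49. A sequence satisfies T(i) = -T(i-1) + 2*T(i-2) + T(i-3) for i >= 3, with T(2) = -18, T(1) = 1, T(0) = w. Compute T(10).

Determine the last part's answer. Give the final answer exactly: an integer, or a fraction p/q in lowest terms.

Part 1: cross terms: (-18*-11 - 28*-22)=814, (28*-5 - 29*-11)=179, (29*11 - -6*-5)=289, (-6*-22 - -18*11)=330; twice the area = |1612| = 1612; area = 806; boundary points = 1 + 1 + 1 + 3 = 6; strictly interior points = area - boundary/2 + 1 = 804; answer 804
Part 2: B1 = 804; r = 33865; 33865 = 5 * 13 * 521; number of divisors = (1+1) * (1+1) * (1+1) = 8; answer 8
Part 3: B2 = 8; w = -41; T(3) = -1*(-18) + 2*(1) + 1*(-41) = -21; iterating: T(3)=-21, T(4)=-14, T(5)=-46, T(6)=-3, T(7)=-103, T(8)=51, T(9)=-260, T(10)=259; answer 259

259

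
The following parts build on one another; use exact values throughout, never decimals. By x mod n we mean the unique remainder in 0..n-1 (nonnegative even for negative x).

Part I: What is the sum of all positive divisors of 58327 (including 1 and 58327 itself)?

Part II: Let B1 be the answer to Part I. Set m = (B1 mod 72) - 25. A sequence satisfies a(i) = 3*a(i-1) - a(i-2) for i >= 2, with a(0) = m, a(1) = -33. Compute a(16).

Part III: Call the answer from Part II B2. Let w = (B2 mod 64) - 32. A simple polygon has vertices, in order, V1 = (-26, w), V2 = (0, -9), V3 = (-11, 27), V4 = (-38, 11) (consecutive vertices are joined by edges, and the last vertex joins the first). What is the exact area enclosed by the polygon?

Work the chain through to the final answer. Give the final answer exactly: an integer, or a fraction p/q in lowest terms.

Part I: 58327 = 17 * 47 * 73; sigma = (1 + 17) * (1 + 47) * (1 + 73) = 18 * 48 * 74 = 63936; answer 63936
Part II: B1 = 63936; m = -25; a(2) = 3*(-33) - 1*(-25) = -74; iterating: a(2)=-74, a(3)=-189, a(4)=-493, a(5)=-1290, a(6)=-3377, a(7)=-8841, a(8)=-23146, a(9)=-60597, a(10)=-158645, a(11)=-415338, a(12)=-1087369, a(13)=-2846769, a(14)=-7452938, a(15)=-19512045, a(16)=-51083197; answer -51083197
Part III: B2 = -51083197; w = -29; cross terms: (-26*-9 - 0*-29)=234, (0*27 - -11*-9)=-99, (-11*11 - -38*27)=905, (-38*-29 - -26*11)=1388; twice the area = |2428| = 2428; area = 1214; answer 1214

1214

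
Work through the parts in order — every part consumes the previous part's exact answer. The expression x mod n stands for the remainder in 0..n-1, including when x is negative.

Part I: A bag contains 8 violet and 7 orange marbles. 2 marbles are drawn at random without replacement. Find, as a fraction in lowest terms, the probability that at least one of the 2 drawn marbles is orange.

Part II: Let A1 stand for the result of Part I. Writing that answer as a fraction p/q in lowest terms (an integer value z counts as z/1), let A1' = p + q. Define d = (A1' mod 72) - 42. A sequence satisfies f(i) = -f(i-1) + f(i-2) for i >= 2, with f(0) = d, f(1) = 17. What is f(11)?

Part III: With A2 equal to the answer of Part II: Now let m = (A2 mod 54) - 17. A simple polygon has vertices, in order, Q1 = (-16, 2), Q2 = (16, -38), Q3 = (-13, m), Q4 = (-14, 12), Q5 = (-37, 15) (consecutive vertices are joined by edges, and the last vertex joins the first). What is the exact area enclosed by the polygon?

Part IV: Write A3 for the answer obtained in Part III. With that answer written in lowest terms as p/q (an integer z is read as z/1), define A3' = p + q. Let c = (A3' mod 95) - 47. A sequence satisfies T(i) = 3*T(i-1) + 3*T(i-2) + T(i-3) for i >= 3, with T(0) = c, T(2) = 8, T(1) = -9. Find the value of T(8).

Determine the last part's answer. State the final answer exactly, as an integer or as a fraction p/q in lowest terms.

15962

Part I: total draws C(15,2) = 105; complement C(8,2) = 28; favorable 105 - 28 = 77; P = 11/15; answer 11/15
Part II: A1 = 11/15; threaded value p + q = 26; d = -16; f(2) = -1*(17) + 1*(-16) = -33; iterating: f(2)=-33, f(3)=50, f(4)=-83, f(5)=133, f(6)=-216, f(7)=349, f(8)=-565, f(9)=914, f(10)=-1479, f(11)=2393; answer 2393
Part III: A2 = 2393; m = 0; cross terms: (-16*-38 - 16*2)=576, (16*0 - -13*-38)=-494, (-13*12 - -14*0)=-156, (-14*15 - -37*12)=234, (-37*2 - -16*15)=166; twice the area = |326| = 326; area = 163; answer 163
Part IV: A3 = 163; threaded value p + q = 164; c = 22; T(3) = 3*(8) + 3*(-9) + 1*(22) = 19; iterating: T(3)=19, T(4)=72, T(5)=281, T(6)=1078, T(7)=4149, T(8)=15962; answer 15962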